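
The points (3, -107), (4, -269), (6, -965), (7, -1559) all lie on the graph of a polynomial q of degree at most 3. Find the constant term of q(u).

Write q(u) = au^3 + bu^2 + cu + d. Substituting each data point gives a linear system:
  27a + 9b + 3c + d = -107
  64a + 16b + 4c + d = -269
  216a + 36b + 6c + d = -965
  343a + 49b + 7c + d = -1559
Solving the system yields a = -5, b = 3, c = 2, d = -5.
So q(u) = -5u³ + 3u² + 2u - 5.
The constant term is -5.

-5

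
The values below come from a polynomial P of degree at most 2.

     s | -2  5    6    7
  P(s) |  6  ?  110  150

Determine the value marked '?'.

The 3 known points determine the degree-2 polynomial uniquely.
Write P(s) = as^2 + bs + c. Substituting each data point gives a linear system:
  4a - 2b + c = 6
  36a + 6b + c = 110
  49a + 7b + c = 150
Solving the system yields a = 3, b = 1, c = -4.
So P(s) = 3s² + s - 4.
Then P(5) = 76.

76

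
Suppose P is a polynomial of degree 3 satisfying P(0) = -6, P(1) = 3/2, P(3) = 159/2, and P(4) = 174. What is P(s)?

P(s) = 2s^3 + (5/2)s^2 + 3s - 6

Write P(s) = as^3 + bs^2 + cs + d. Substituting each data point gives a linear system:
  d = -6
  a + b + c + d = 3/2
  27a + 9b + 3c + d = 159/2
  64a + 16b + 4c + d = 174
Solving the system yields a = 2, b = 5/2, c = 3, d = -6.
So P(s) = 2s³ + (5/2)s² + 3s - 6.
Check: P(4) = 174. ✓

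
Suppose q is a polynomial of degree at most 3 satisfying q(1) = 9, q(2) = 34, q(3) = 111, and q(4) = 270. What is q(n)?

q(n) = 5n^3 - 4n^2 + 2n + 6

Write q(n) = an^3 + bn^2 + cn + d. Substituting each data point gives a linear system:
  a + b + c + d = 9
  8a + 4b + 2c + d = 34
  27a + 9b + 3c + d = 111
  64a + 16b + 4c + d = 270
Solving the system yields a = 5, b = -4, c = 2, d = 6.
So q(n) = 5n^3 - 4n^2 + 2n + 6.
Check: q(3) = 111. ✓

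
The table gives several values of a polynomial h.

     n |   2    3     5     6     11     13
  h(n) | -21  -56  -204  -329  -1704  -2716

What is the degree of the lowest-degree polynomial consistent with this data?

3

Divided differences on the nodes 2, 3, 5, 6, 11, 13:
  order 0: -21  -56  -204  -329  -1704  -2716
  order 1: -35  -74  -125  -275  -506
  order 2: -13  -17  -25  -33
  order 3: -1  -1  -1
  order 4: 0  0
  order 5: 0
The order-3 divided differences are all -1 (nonzero) and every higher order vanishes, so the data lies on a polynomial of degree exactly 3.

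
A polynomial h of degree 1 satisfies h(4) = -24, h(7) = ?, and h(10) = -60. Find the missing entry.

The 2 known points determine the degree-1 polynomial uniquely.
Write h(t) = at + b. Substituting each data point gives a linear system:
  4a + b = -24
  10a + b = -60
Solving the system yields a = -6, b = 0.
So h(t) = -6t.
Then h(7) = -42.

-42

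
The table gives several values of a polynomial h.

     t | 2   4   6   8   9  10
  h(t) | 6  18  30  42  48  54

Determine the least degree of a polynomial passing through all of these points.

1

Divided differences on the nodes 2, 4, 6, 8, 9, 10:
  order 0: 6  18  30  42  48  54
  order 1: 6  6  6  6  6
  order 2: 0  0  0  0
  order 3: 0  0  0
  order 4: 0  0
  order 5: 0
The order-1 divided differences are all 6 (nonzero) and every higher order vanishes, so the data lies on a polynomial of degree exactly 1.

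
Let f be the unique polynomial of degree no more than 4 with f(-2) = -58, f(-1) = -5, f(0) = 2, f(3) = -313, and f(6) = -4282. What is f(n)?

f(n) = -3n^4 - n^3 - 5n^2 + 2

Write f(n) = an^4 + bn^3 + cn^2 + dn + e. Substituting each data point gives a linear system:
  16a - 8b + 4c - 2d + e = -58
  a - b + c - d + e = -5
  e = 2
  81a + 27b + 9c + 3d + e = -313
  1296a + 216b + 36c + 6d + e = -4282
Solving the system yields a = -3, b = -1, c = -5, d = 0, e = 2.
So f(n) = -3n^4 - n^3 - 5n^2 + 2.
Check: f(-2) = -58. ✓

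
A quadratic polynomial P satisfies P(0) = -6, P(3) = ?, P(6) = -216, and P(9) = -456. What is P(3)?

-66

On equispaced nodes a degree-2 polynomial has vanishing third forward difference, so
  - P(0) + 3·P(3) - 3·P(6) + P(9) = 0.
Substituting the known values and solving for P(3):
  3·P(3) = -198
  P(3) = -66.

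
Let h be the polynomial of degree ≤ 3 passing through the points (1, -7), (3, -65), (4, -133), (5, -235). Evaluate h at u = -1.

-13

Using the Lagrange interpolation formula with nodes 1, 3, 4, 5:
  L_0(u) = (u - 3)(u - 4)(u - 5) / -24
  L_1(u) = (u - 1)(u - 4)(u - 5) / 4
  L_2(u) = (u - 1)(u - 3)(u - 5) / -3
  L_3(u) = (u - 1)(u - 3)(u - 4) / 8
Then h(u) = -7·L_0(u) - 65·L_1(u) - 133·L_2(u) - 235·L_3(u).
Expanding and collecting terms gives h(u) = -u³ - 5u² + 4u - 5.
Evaluating at u = -1: h(-1) = -13.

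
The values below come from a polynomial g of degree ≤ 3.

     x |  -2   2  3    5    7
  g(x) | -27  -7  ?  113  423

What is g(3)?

The 4 known points determine the degree-3 polynomial uniquely.
Write g(x) = ax^3 + bx^2 + cx + d. Substituting each data point gives a linear system:
  -8a + 4b - 2c + d = -27
  8a + 4b + 2c + d = -7
  125a + 25b + 5c + d = 113
  343a + 49b + 7c + d = 423
Solving the system yields a = 2, b = -5, c = -3, d = 3.
So g(x) = 2x^3 - 5x^2 - 3x + 3.
Then g(3) = 3.

3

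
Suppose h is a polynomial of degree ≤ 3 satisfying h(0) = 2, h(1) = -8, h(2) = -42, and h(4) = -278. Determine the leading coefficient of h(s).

-4

Write h(s) = as^3 + bs^2 + cs + d. Substituting each data point gives a linear system:
  d = 2
  a + b + c + d = -8
  8a + 4b + 2c + d = -42
  64a + 16b + 4c + d = -278
Solving the system yields a = -4, b = 0, c = -6, d = 2.
So h(s) = -4s^3 - 6s + 2.
The leading coefficient is -4.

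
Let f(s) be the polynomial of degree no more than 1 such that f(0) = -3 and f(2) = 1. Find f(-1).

-5

Using the Lagrange interpolation formula with nodes 0, 2:
  L_0(s) = (s - 2) / -2
  L_1(s) = s / 2
Then f(s) = -3·L_0(s) + 1·L_1(s).
Expanding and collecting terms gives f(s) = 2s - 3.
Evaluating at s = -1: f(-1) = -5.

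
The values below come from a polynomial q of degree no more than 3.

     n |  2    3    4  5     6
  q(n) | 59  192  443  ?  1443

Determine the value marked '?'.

The 4 known points determine the degree-3 polynomial uniquely.
Write q(n) = an^3 + bn^2 + cn + d. Substituting each data point gives a linear system:
  8a + 4b + 2c + d = 59
  27a + 9b + 3c + d = 192
  64a + 16b + 4c + d = 443
  216a + 36b + 6c + d = 1443
Solving the system yields a = 6, b = 5, c = -6, d = 3.
So q(n) = 6n^3 + 5n^2 - 6n + 3.
Then q(5) = 848.

848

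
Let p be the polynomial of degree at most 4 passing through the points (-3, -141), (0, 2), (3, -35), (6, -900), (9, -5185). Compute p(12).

Using the Lagrange interpolation formula with nodes -3, 0, 3, 6, 9:
  L_0(t) = t(t - 3)(t - 6)(t - 9) / 1944
  L_1(t) = (t + 3)(t - 3)(t - 6)(t - 9) / -486
  L_2(t) = (t + 3)t(t - 6)(t - 9) / 324
  L_3(t) = (t + 3)t(t - 3)(t - 9) / -486
  L_4(t) = (t + 3)t(t - 3)(t - 6) / 1944
Then p(t) = -141·L_0(t) + 2·L_1(t) - 35·L_2(t) - 900·L_3(t) - 5185·L_4(t).
Expanding and collecting terms gives p(t) = -t^4 + 2t^3 - t^2 - (1/3)t + 2.
Evaluating at t = 12: p(12) = -17426.

-17426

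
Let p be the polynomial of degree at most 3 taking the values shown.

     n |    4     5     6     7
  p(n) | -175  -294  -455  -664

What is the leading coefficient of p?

-1

Write p(n) = an^3 + bn^2 + cn + d. Substituting each data point gives a linear system:
  64a + 16b + 4c + d = -175
  125a + 25b + 5c + d = -294
  216a + 36b + 6c + d = -455
  343a + 49b + 7c + d = -664
Solving the system yields a = -1, b = -6, c = -4, d = 1.
So p(n) = -n^3 - 6n^2 - 4n + 1.
The leading coefficient is -1.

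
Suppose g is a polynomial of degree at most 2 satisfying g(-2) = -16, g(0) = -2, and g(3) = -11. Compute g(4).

Write g(x) = ax^2 + bx + c. Substituting each data point gives a linear system:
  4a - 2b + c = -16
  c = -2
  9a + 3b + c = -11
Solving the system yields a = -2, b = 3, c = -2.
So g(x) = -2x² + 3x - 2.
Then g(4) = -22.

-22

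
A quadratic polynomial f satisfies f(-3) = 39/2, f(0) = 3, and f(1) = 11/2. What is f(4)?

Write f(s) = as^2 + bs + c. Substituting each data point gives a linear system:
  9a - 3b + c = 39/2
  c = 3
  a + b + c = 11/2
Solving the system yields a = 2, b = 1/2, c = 3.
So f(s) = 2s^2 + (1/2)s + 3.
Then f(4) = 37.

37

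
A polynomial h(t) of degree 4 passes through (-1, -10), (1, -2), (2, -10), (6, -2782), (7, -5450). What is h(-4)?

Write h(t) = at^4 + bt^3 + ct^2 + dt + e. Substituting each data point gives a linear system:
  a - b + c - d + e = -10
  a + b + c + d + e = -2
  16a + 8b + 4c + 2d + e = -10
  1296a + 216b + 36c + 6d + e = -2782
  2401a + 343b + 49c + 7d + e = -5450
Solving the system yields a = -3, b = 5, c = 1, d = -1, e = -4.
So h(t) = -3t^4 + 5t^3 + t^2 - t - 4.
Then h(-4) = -1072.

-1072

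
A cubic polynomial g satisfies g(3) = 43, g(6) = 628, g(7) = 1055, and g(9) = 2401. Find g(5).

Write g(x) = ax^3 + bx^2 + cx + d. Substituting each data point gives a linear system:
  27a + 9b + 3c + d = 43
  216a + 36b + 6c + d = 628
  343a + 49b + 7c + d = 1055
  729a + 81b + 9c + d = 2401
Solving the system yields a = 4, b = -6, c = -3, d = -2.
So g(x) = 4x^3 - 6x^2 - 3x - 2.
Then g(5) = 333.

333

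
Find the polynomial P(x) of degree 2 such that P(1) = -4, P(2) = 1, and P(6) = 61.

Write P(x) = ax^2 + bx + c. Substituting each data point gives a linear system:
  a + b + c = -4
  4a + 2b + c = 1
  36a + 6b + c = 61
Solving the system yields a = 2, b = -1, c = -5.
So P(x) = 2x^2 - x - 5.
Check: P(2) = 1. ✓

P(x) = 2x^2 - x - 5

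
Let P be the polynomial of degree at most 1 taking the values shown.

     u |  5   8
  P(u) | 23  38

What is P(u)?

P(u) = 5u - 2

Write P(u) = au + b. Substituting each data point gives a linear system:
  5a + b = 23
  8a + b = 38
Solving the system yields a = 5, b = -2.
So P(u) = 5u - 2.
Check: P(5) = 23. ✓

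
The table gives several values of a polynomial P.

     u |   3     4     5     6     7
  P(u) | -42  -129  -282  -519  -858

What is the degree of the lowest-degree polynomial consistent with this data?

3

Forward differences of the values at u = 3, 4, 5, 6, 7:
  P  : -42  -129  -282  -519  -858
  Δ  : -87  -153  -237  -339
  Δ^2: -66  -84  -102
  Δ^3: -18  -18
  Δ^4: 0
The third differences are constant (-18) and nonzero, while all higher differences vanish, so the minimal degree is 3.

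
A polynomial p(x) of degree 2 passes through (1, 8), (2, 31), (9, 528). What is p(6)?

Using the Lagrange interpolation formula with nodes 1, 2, 9:
  L_0(x) = (x - 2)(x - 9) / 8
  L_1(x) = (x - 1)(x - 9) / -7
  L_2(x) = (x - 1)(x - 2) / 56
Then p(x) = 8·L_0(x) + 31·L_1(x) + 528·L_2(x).
Expanding and collecting terms gives p(x) = 6x² + 5x - 3.
Evaluating at x = 6: p(6) = 243.

243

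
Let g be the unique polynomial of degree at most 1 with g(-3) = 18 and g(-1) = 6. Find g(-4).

24

Write g(x) = ax + b. Substituting each data point gives a linear system:
  -3a + b = 18
  -a + b = 6
Solving the system yields a = -6, b = 0.
So g(x) = -6x.
Then g(-4) = 24.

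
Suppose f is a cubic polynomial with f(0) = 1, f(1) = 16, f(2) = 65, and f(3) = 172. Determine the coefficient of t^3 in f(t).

Write f(t) = at^3 + bt^2 + ct + d. Substituting each data point gives a linear system:
  d = 1
  a + b + c + d = 16
  8a + 4b + 2c + d = 65
  27a + 9b + 3c + d = 172
Solving the system yields a = 4, b = 5, c = 6, d = 1.
So f(t) = 4t^3 + 5t^2 + 6t + 1.
The leading coefficient is 4.

4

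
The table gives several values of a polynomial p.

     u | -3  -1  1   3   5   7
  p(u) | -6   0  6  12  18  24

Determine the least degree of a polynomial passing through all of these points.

Forward differences of the values at u = -3, -1, 1, 3, 5, 7:
  p  : -6  0  6  12  18  24
  Δ  : 6  6  6  6  6
  Δ^2: 0  0  0  0
  Δ^3: 0  0  0
  Δ^4: 0  0
  Δ^5: 0
The first differences are constant (6) and nonzero, while all higher differences vanish, so the minimal degree is 1.

1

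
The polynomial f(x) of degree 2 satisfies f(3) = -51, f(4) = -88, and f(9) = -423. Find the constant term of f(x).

0

Write f(x) = ax^2 + bx + c. Substituting each data point gives a linear system:
  9a + 3b + c = -51
  16a + 4b + c = -88
  81a + 9b + c = -423
Solving the system yields a = -5, b = -2, c = 0.
So f(x) = -5x^2 - 2x.
The constant term is 0.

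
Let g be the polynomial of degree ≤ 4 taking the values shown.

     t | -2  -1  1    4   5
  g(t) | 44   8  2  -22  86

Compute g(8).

1934

Using the Lagrange interpolation formula with nodes -2, -1, 1, 4, 5:
  L_0(t) = (t + 1)(t - 1)(t - 4)(t - 5) / 126
  L_1(t) = (t + 2)(t - 1)(t - 4)(t - 5) / -60
  L_2(t) = (t + 2)(t + 1)(t - 4)(t - 5) / 72
  L_3(t) = (t + 2)(t + 1)(t - 1)(t - 5) / -90
  L_4(t) = (t + 2)(t + 1)(t - 1)(t - 4) / 168
Then g(t) = 44·L_0(t) + 8·L_1(t) + 2·L_2(t) - 22·L_3(t) + 86·L_4(t).
Expanding and collecting terms gives g(t) = t⁴ - 4t³ - 2t² + t + 6.
Evaluating at t = 8: g(8) = 1934.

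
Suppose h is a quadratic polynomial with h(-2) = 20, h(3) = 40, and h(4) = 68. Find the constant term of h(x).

Write h(x) = ax^2 + bx + c. Substituting each data point gives a linear system:
  4a - 2b + c = 20
  9a + 3b + c = 40
  16a + 4b + c = 68
Solving the system yields a = 4, b = 0, c = 4.
So h(x) = 4x² + 4.
The constant term is 4.

4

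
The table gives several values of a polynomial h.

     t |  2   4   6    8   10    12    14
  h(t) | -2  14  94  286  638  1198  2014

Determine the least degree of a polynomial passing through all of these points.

Forward differences of the values at t = 2, 4, 6, 8, 10, 12, 14:
  h  : -2  14  94  286  638  1198  2014
  Δ  : 16  80  192  352  560  816
  Δ^2: 64  112  160  208  256
  Δ^3: 48  48  48  48
  Δ^4: 0  0  0
  Δ^5: 0  0
  Δ^6: 0
The third differences are constant (48) and nonzero, while all higher differences vanish, so the minimal degree is 3.

3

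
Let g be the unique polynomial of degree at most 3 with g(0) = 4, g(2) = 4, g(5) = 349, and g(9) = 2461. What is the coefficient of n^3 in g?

4

Write g(n) = an^3 + bn^2 + cn + d. Substituting each data point gives a linear system:
  d = 4
  8a + 4b + 2c + d = 4
  125a + 25b + 5c + d = 349
  729a + 81b + 9c + d = 2461
Solving the system yields a = 4, b = -5, c = -6, d = 4.
So g(n) = 4n^3 - 5n^2 - 6n + 4.
The leading coefficient is 4.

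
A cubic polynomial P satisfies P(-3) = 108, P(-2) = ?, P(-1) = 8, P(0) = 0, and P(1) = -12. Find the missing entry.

The 4 known points determine the degree-3 polynomial uniquely.
Write P(u) = au^3 + bu^2 + cu + d. Substituting each data point gives a linear system:
  -27a + 9b - 3c + d = 108
  -a + b - c + d = 8
  d = 0
  a + b + c + d = -12
Solving the system yields a = -4, b = -2, c = -6, d = 0.
So P(u) = -4u^3 - 2u^2 - 6u.
Then P(-2) = 36.

36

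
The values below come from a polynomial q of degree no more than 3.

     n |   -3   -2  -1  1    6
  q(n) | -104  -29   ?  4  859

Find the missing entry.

The 4 known points determine the degree-3 polynomial uniquely.
Write q(n) = an^3 + bn^2 + cn + d. Substituting each data point gives a linear system:
  -27a + 9b - 3c + d = -104
  -8a + 4b - 2c + d = -29
  a + b + c + d = 4
  216a + 36b + 6c + d = 859
Solving the system yields a = 4, b = 0, c = -1, d = 1.
So q(n) = 4n^3 - n + 1.
Then q(-1) = -2.

-2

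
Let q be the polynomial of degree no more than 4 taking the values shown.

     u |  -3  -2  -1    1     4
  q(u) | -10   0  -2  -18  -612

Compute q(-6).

Using the Lagrange interpolation formula with nodes -3, -2, -1, 1, 4:
  L_0(u) = (u + 2)(u + 1)(u - 1)(u - 4) / 56
  L_1(u) = (u + 3)(u + 1)(u - 1)(u - 4) / -18
  L_2(u) = (u + 3)(u + 2)(u - 1)(u - 4) / 20
  L_3(u) = (u + 3)(u + 2)(u + 1)(u - 4) / -72
  L_4(u) = (u + 3)(u + 2)(u + 1)(u - 1) / 630
Then q(u) = -10·L_0(u) + 0·L_1(u) - 2·L_2(u) - 18·L_3(u) - 612·L_4(u).
Expanding and collecting terms gives q(u) = -u⁴ - 4u³ - 5u² - 4u - 4.
Evaluating at u = -6: q(-6) = -592.

-592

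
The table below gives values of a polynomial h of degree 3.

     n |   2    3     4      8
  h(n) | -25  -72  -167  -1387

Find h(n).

h(n) = -3n^3 + 3n^2 - 5n - 3

Using the Lagrange interpolation formula with nodes 2, 3, 4, 8:
  L_0(n) = (n - 3)(n - 4)(n - 8) / -12
  L_1(n) = (n - 2)(n - 4)(n - 8) / 5
  L_2(n) = (n - 2)(n - 3)(n - 8) / -8
  L_3(n) = (n - 2)(n - 3)(n - 4) / 120
Then h(n) = -25·L_0(n) - 72·L_1(n) - 167·L_2(n) - 1387·L_3(n).
Expanding and collecting terms gives h(n) = -3n³ + 3n² - 5n - 3.
Check: h(4) = -167. ✓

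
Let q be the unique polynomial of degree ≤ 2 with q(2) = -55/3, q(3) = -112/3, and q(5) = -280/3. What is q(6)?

-391/3

Write q(x) = ax^2 + bx + c. Substituting each data point gives a linear system:
  4a + 2b + c = -55/3
  9a + 3b + c = -112/3
  25a + 5b + c = -280/3
Solving the system yields a = -3, b = -4, c = 5/3.
So q(x) = -3x^2 - 4x + 5/3.
Then q(6) = -391/3.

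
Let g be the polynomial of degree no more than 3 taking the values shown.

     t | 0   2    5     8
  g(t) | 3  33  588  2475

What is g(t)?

Using the Lagrange interpolation formula with nodes 0, 2, 5, 8:
  L_0(t) = (t - 2)(t - 5)(t - 8) / -80
  L_1(t) = t(t - 5)(t - 8) / 36
  L_2(t) = t(t - 2)(t - 8) / -45
  L_3(t) = t(t - 2)(t - 5) / 144
Then g(t) = 3·L_0(t) + 33·L_1(t) + 588·L_2(t) + 2475·L_3(t).
Expanding and collecting terms gives g(t) = 5t³ - t² - 3t + 3.
Check: g(8) = 2475. ✓

g(t) = 5t^3 - t^2 - 3t + 3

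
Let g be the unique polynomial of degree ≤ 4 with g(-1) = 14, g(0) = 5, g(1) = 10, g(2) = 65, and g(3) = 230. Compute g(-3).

50

Using the Lagrange interpolation formula with nodes -1, 0, 1, 2, 3:
  L_0(t) = t(t - 1)(t - 2)(t - 3) / 24
  L_1(t) = (t + 1)(t - 1)(t - 2)(t - 3) / -6
  L_2(t) = (t + 1)t(t - 2)(t - 3) / 4
  L_3(t) = (t + 1)t(t - 1)(t - 3) / -6
  L_4(t) = (t + 1)t(t - 1)(t - 2) / 24
Then g(t) = 14·L_0(t) + 5·L_1(t) + 10·L_2(t) + 65·L_3(t) + 230·L_4(t).
Expanding and collecting terms gives g(t) = t^4 + 4t^3 + 6t^2 - 6t + 5.
Evaluating at t = -3: g(-3) = 50.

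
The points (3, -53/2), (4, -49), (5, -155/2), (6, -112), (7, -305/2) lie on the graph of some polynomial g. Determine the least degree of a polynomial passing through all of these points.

2

Forward differences of the values at t = 3, 4, 5, 6, 7:
  g  : -53/2  -49  -155/2  -112  -305/2
  Δ  : -45/2  -57/2  -69/2  -81/2
  Δ^2: -6  -6  -6
  Δ^3: 0  0
  Δ^4: 0
The second differences are constant (-6) and nonzero, while all higher differences vanish, so the minimal degree is 2.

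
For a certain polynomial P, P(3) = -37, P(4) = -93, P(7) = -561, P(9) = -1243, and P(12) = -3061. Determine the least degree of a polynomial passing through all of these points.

3

Divided differences on the nodes 3, 4, 7, 9, 12:
  order 0: -37  -93  -561  -1243  -3061
  order 1: -56  -156  -341  -606
  order 2: -25  -37  -53
  order 3: -2  -2
  order 4: 0
The order-3 divided differences are all -2 (nonzero) and every higher order vanishes, so the data lies on a polynomial of degree exactly 3.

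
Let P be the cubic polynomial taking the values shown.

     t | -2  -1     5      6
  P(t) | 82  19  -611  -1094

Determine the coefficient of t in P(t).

Write P(t) = at^3 + bt^2 + ct + d. Substituting each data point gives a linear system:
  -8a + 4b - 2c + d = 82
  -a + b - c + d = 19
  125a + 25b + 5c + d = -611
  216a + 36b + 6c + d = -1094
Solving the system yields a = -6, b = 6, c = -3, d = 4.
So P(t) = -6t³ + 6t² - 3t + 4.
The coefficient of t is -3.

-3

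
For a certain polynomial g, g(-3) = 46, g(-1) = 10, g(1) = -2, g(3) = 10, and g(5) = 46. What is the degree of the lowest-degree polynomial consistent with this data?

2

Forward differences of the values at t = -3, -1, 1, 3, 5:
  g  : 46  10  -2  10  46
  Δ  : -36  -12  12  36
  Δ^2: 24  24  24
  Δ^3: 0  0
  Δ^4: 0
The second differences are constant (24) and nonzero, while all higher differences vanish, so the minimal degree is 2.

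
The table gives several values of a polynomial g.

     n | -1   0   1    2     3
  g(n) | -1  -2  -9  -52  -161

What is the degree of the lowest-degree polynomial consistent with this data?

Forward differences of the values at n = -1, 0, 1, 2, 3:
  g  : -1  -2  -9  -52  -161
  Δ  : -1  -7  -43  -109
  Δ^2: -6  -36  -66
  Δ^3: -30  -30
  Δ^4: 0
The third differences are constant (-30) and nonzero, while all higher differences vanish, so the minimal degree is 3.

3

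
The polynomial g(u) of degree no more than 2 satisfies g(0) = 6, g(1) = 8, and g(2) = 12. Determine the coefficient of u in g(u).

Write g(u) = au^2 + bu + c. Substituting each data point gives a linear system:
  c = 6
  a + b + c = 8
  4a + 2b + c = 12
Solving the system yields a = 1, b = 1, c = 6.
So g(u) = u² + u + 6.
The coefficient of u is 1.

1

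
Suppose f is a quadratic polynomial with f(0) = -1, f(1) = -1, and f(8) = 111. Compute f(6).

Write f(s) = as^2 + bs + c. Substituting each data point gives a linear system:
  c = -1
  a + b + c = -1
  64a + 8b + c = 111
Solving the system yields a = 2, b = -2, c = -1.
So f(s) = 2s^2 - 2s - 1.
Then f(6) = 59.

59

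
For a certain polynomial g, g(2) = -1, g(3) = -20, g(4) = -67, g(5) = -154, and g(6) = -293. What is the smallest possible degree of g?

Forward differences of the values at x = 2, 3, 4, 5, 6:
  g  : -1  -20  -67  -154  -293
  Δ  : -19  -47  -87  -139
  Δ^2: -28  -40  -52
  Δ^3: -12  -12
  Δ^4: 0
The third differences are constant (-12) and nonzero, while all higher differences vanish, so the minimal degree is 3.

3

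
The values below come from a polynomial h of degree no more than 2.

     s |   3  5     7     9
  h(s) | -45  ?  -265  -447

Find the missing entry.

On equispaced nodes a degree-2 polynomial has vanishing third forward difference, so
  - h(3) + 3·h(5) - 3·h(7) + h(9) = 0.
Substituting the known values and solving for h(5):
  3·h(5) = -393
  h(5) = -131.

-131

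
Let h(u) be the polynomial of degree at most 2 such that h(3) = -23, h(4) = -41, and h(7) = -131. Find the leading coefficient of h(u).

Write h(u) = au^2 + bu + c. Substituting each data point gives a linear system:
  9a + 3b + c = -23
  16a + 4b + c = -41
  49a + 7b + c = -131
Solving the system yields a = -3, b = 3, c = -5.
So h(u) = -3u^2 + 3u - 5.
The leading coefficient is -3.

-3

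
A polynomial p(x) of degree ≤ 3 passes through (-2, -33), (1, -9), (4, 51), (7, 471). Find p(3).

7

Using the Lagrange interpolation formula with nodes -2, 1, 4, 7:
  L_0(x) = (x - 1)(x - 4)(x - 7) / -162
  L_1(x) = (x + 2)(x - 4)(x - 7) / 54
  L_2(x) = (x + 2)(x - 1)(x - 7) / -54
  L_3(x) = (x + 2)(x - 1)(x - 4) / 162
Then p(x) = -33·L_0(x) - 9·L_1(x) + 51·L_2(x) + 471·L_3(x).
Expanding and collecting terms gives p(x) = 2x³ - 4x² - 2x - 5.
Evaluating at x = 3: p(3) = 7.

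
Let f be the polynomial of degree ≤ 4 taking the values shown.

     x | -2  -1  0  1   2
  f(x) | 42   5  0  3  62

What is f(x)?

f(x) = 3x^4 + 2x^3 + x^2 - 3x

Write f(x) = ax^4 + bx^3 + cx^2 + dx + e. Substituting each data point gives a linear system:
  16a - 8b + 4c - 2d + e = 42
  a - b + c - d + e = 5
  e = 0
  a + b + c + d + e = 3
  16a + 8b + 4c + 2d + e = 62
Solving the system yields a = 3, b = 2, c = 1, d = -3, e = 0.
So f(x) = 3x⁴ + 2x³ + x² - 3x.
Check: f(-1) = 5. ✓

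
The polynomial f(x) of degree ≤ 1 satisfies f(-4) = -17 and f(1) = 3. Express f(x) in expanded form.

f(x) = 4x - 1

Write f(x) = ax + b. Substituting each data point gives a linear system:
  -4a + b = -17
  a + b = 3
Solving the system yields a = 4, b = -1.
So f(x) = 4x - 1.
Check: f(1) = 3. ✓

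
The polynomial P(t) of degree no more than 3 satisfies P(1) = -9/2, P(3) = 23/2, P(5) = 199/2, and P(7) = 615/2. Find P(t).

Write P(t) = at^3 + bt^2 + ct + d. Substituting each data point gives a linear system:
  a + b + c + d = -9/2
  27a + 9b + 3c + d = 23/2
  125a + 25b + 5c + d = 199/2
  343a + 49b + 7c + d = 615/2
Solving the system yields a = 1, b = 0, c = -5, d = -1/2.
So P(t) = t³ - 5t - 1/2.
Check: P(1) = -9/2. ✓

P(t) = t^3 - 5t - 1/2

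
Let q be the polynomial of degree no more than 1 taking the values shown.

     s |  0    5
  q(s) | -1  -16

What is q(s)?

Using the Lagrange interpolation formula with nodes 0, 5:
  L_0(s) = (s - 5) / -5
  L_1(s) = s / 5
Then q(s) = -1·L_0(s) - 16·L_1(s).
Expanding and collecting terms gives q(s) = -3s - 1.
Check: q(0) = -1. ✓

q(s) = -3s - 1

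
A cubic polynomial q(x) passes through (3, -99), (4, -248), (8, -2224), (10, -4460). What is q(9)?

Write q(x) = ax^3 + bx^2 + cx + d. Substituting each data point gives a linear system:
  27a + 9b + 3c + d = -99
  64a + 16b + 4c + d = -248
  512a + 64b + 8c + d = -2224
  1000a + 100b + 10c + d = -4460
Solving the system yields a = -5, b = 6, c = -6, d = 0.
So q(x) = -5x^3 + 6x^2 - 6x.
Then q(9) = -3213.

-3213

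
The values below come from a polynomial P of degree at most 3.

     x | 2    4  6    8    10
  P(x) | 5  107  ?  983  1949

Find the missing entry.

401

On equispaced nodes a degree-3 polynomial has vanishing fourth forward difference, so
  P(2) - 4·P(4) + 6·P(6) - 4·P(8) + P(10) = 0.
Substituting the known values and solving for P(6):
  6·P(6) = 2406
  P(6) = 401.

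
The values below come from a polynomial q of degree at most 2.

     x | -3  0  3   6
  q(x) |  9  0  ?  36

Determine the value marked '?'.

9

On equispaced nodes a degree-2 polynomial has vanishing third forward difference, so
  - q(-3) + 3·q(0) - 3·q(3) + q(6) = 0.
Substituting the known values and solving for q(3):
  -3·q(3) = -27
  q(3) = 9.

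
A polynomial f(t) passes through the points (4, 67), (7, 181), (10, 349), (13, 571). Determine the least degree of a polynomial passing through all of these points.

2

Forward differences of the values at t = 4, 7, 10, 13:
  f  : 67  181  349  571
  Δ  : 114  168  222
  Δ^2: 54  54
  Δ^3: 0
The second differences are constant (54) and nonzero, while all higher differences vanish, so the minimal degree is 2.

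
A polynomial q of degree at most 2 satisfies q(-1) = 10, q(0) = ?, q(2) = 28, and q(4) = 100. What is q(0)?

4

The 3 known points determine the degree-2 polynomial uniquely.
Write q(s) = as^2 + bs + c. Substituting each data point gives a linear system:
  a - b + c = 10
  4a + 2b + c = 28
  16a + 4b + c = 100
Solving the system yields a = 6, b = 0, c = 4.
So q(s) = 6s^2 + 4.
Then q(0) = 4.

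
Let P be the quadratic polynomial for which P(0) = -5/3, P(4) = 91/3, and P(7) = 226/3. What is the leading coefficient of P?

Write P(t) = at^2 + bt + c. Substituting each data point gives a linear system:
  c = -5/3
  16a + 4b + c = 91/3
  49a + 7b + c = 226/3
Solving the system yields a = 1, b = 4, c = -5/3.
So P(t) = t^2 + 4t - 5/3.
The leading coefficient is 1.

1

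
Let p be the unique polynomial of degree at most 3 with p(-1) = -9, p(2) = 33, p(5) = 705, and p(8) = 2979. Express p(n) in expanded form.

Using the Lagrange interpolation formula with nodes -1, 2, 5, 8:
  L_0(n) = (n - 2)(n - 5)(n - 8) / -162
  L_1(n) = (n + 1)(n - 5)(n - 8) / 54
  L_2(n) = (n + 1)(n - 2)(n - 8) / -54
  L_3(n) = (n + 1)(n - 2)(n - 5) / 162
Then p(n) = -9·L_0(n) + 33·L_1(n) + 705·L_2(n) + 2979·L_3(n).
Expanding and collecting terms gives p(n) = 6n^3 - n^2 - 3n - 5.
Check: p(-1) = -9. ✓

p(n) = 6n^3 - n^2 - 3n - 5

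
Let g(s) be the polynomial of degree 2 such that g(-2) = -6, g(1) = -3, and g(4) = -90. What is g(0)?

6

Write g(s) = as^2 + bs + c. Substituting each data point gives a linear system:
  4a - 2b + c = -6
  a + b + c = -3
  16a + 4b + c = -90
Solving the system yields a = -5, b = -4, c = 6.
So g(s) = -5s^2 - 4s + 6.
Then g(0) = 6.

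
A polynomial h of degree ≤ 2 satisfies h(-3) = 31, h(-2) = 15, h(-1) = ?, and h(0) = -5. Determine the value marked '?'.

3

The 3 known points determine the degree-2 polynomial uniquely.
Write h(u) = au^2 + bu + c. Substituting each data point gives a linear system:
  9a - 3b + c = 31
  4a - 2b + c = 15
  c = -5
Solving the system yields a = 2, b = -6, c = -5.
So h(u) = 2u² - 6u - 5.
Then h(-1) = 3.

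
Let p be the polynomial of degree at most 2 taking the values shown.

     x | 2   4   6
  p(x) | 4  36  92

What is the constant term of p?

-4

Write p(x) = ax^2 + bx + c. Substituting each data point gives a linear system:
  4a + 2b + c = 4
  16a + 4b + c = 36
  36a + 6b + c = 92
Solving the system yields a = 3, b = -2, c = -4.
So p(x) = 3x² - 2x - 4.
The constant term is -4.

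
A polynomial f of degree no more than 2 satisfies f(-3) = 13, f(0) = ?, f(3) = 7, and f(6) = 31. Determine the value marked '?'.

On equispaced nodes a degree-2 polynomial has vanishing third forward difference, so
  - f(-3) + 3·f(0) - 3·f(3) + f(6) = 0.
Substituting the known values and solving for f(0):
  3·f(0) = 3
  f(0) = 1.

1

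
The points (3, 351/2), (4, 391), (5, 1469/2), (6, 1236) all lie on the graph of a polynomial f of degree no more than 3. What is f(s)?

f(s) = 5s^3 + 4s^2 + (5/2)s - 3

Using the Lagrange interpolation formula with nodes 3, 4, 5, 6:
  L_0(s) = (s - 4)(s - 5)(s - 6) / -6
  L_1(s) = (s - 3)(s - 5)(s - 6) / 2
  L_2(s) = (s - 3)(s - 4)(s - 6) / -2
  L_3(s) = (s - 3)(s - 4)(s - 5) / 6
Then f(s) = 351/2·L_0(s) + 391·L_1(s) + 1469/2·L_2(s) + 1236·L_3(s).
Expanding and collecting terms gives f(s) = 5s³ + 4s² + (5/2)s - 3.
Check: f(4) = 391. ✓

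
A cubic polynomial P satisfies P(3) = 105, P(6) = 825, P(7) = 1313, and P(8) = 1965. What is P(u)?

P(u) = 4u^3 - 2u^2 + 6u - 3

Write P(u) = au^3 + bu^2 + cu + d. Substituting each data point gives a linear system:
  27a + 9b + 3c + d = 105
  216a + 36b + 6c + d = 825
  343a + 49b + 7c + d = 1313
  512a + 64b + 8c + d = 1965
Solving the system yields a = 4, b = -2, c = 6, d = -3.
So P(u) = 4u^3 - 2u^2 + 6u - 3.
Check: P(7) = 1313. ✓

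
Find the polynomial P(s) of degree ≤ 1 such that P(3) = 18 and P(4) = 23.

Write P(s) = as + b. Substituting each data point gives a linear system:
  3a + b = 18
  4a + b = 23
Solving the system yields a = 5, b = 3.
So P(s) = 5s + 3.
Check: P(3) = 18. ✓

P(s) = 5s + 3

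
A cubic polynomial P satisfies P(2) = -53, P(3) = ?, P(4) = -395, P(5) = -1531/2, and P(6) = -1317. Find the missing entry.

The 4 known points determine the degree-3 polynomial uniquely.
Write P(x) = ax^3 + bx^2 + cx + d. Substituting each data point gives a linear system:
  8a + 4b + 2c + d = -53
  64a + 16b + 4c + d = -395
  125a + 25b + 5c + d = -1531/2
  216a + 36b + 6c + d = -1317
Solving the system yields a = -6, b = -1/2, c = 0, d = -3.
So P(x) = -6x^3 - (1/2)x^2 - 3.
Then P(3) = -339/2.

-339/2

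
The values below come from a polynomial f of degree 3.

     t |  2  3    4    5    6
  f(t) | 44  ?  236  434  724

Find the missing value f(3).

112

On equispaced nodes a degree-3 polynomial has vanishing fourth forward difference, so
  f(2) - 4·f(3) + 6·f(4) - 4·f(5) + f(6) = 0.
Substituting the known values and solving for f(3):
  -4·f(3) = -448
  f(3) = 112.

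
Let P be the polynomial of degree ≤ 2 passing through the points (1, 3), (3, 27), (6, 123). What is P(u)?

P(u) = 4u^2 - 4u + 3

Using the Lagrange interpolation formula with nodes 1, 3, 6:
  L_0(u) = (u - 3)(u - 6) / 10
  L_1(u) = (u - 1)(u - 6) / -6
  L_2(u) = (u - 1)(u - 3) / 15
Then P(u) = 3·L_0(u) + 27·L_1(u) + 123·L_2(u).
Expanding and collecting terms gives P(u) = 4u² - 4u + 3.
Check: P(6) = 123. ✓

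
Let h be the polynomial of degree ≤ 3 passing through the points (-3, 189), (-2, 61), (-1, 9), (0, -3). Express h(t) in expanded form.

Write h(t) = at^3 + bt^2 + ct + d. Substituting each data point gives a linear system:
  -27a + 9b - 3c + d = 189
  -8a + 4b - 2c + d = 61
  -a + b - c + d = 9
  d = -3
Solving the system yields a = -6, b = 2, c = -4, d = -3.
So h(t) = -6t³ + 2t² - 4t - 3.
Check: h(-1) = 9. ✓

h(t) = -6t^3 + 2t^2 - 4t - 3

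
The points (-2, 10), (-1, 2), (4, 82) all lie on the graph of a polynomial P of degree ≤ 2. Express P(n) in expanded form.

Using the Lagrange interpolation formula with nodes -2, -1, 4:
  L_0(n) = (n + 1)(n - 4) / 6
  L_1(n) = (n + 2)(n - 4) / -5
  L_2(n) = (n + 2)(n + 1) / 30
Then P(n) = 10·L_0(n) + 2·L_1(n) + 82·L_2(n).
Expanding and collecting terms gives P(n) = 4n^2 + 4n + 2.
Check: P(-2) = 10. ✓

P(n) = 4n^2 + 4n + 2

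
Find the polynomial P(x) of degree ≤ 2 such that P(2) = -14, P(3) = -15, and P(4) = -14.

Write P(x) = ax^2 + bx + c. Substituting each data point gives a linear system:
  4a + 2b + c = -14
  9a + 3b + c = -15
  16a + 4b + c = -14
Solving the system yields a = 1, b = -6, c = -6.
So P(x) = x^2 - 6x - 6.
Check: P(4) = -14. ✓

P(x) = x^2 - 6x - 6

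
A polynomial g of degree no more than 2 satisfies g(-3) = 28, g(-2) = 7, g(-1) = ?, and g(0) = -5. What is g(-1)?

The 3 known points determine the degree-2 polynomial uniquely.
Write g(x) = ax^2 + bx + c. Substituting each data point gives a linear system:
  9a - 3b + c = 28
  4a - 2b + c = 7
  c = -5
Solving the system yields a = 5, b = 4, c = -5.
So g(x) = 5x² + 4x - 5.
Then g(-1) = -4.

-4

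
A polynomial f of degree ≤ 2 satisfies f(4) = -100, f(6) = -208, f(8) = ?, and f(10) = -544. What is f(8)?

-356

The 3 known points determine the degree-2 polynomial uniquely.
Write f(x) = ax^2 + bx + c. Substituting each data point gives a linear system:
  16a + 4b + c = -100
  36a + 6b + c = -208
  100a + 10b + c = -544
Solving the system yields a = -5, b = -4, c = -4.
So f(x) = -5x² - 4x - 4.
Then f(8) = -356.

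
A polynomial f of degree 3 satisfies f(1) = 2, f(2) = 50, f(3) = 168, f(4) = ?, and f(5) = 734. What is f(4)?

386

On equispaced nodes a degree-3 polynomial has vanishing fourth forward difference, so
  f(1) - 4·f(2) + 6·f(3) - 4·f(4) + f(5) = 0.
Substituting the known values and solving for f(4):
  -4·f(4) = -1544
  f(4) = 386.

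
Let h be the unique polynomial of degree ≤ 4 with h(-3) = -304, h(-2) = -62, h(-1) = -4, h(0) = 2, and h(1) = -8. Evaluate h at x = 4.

-1214

Write h(x) = ax^4 + bx^3 + cx^2 + dx + e. Substituting each data point gives a linear system:
  81a - 27b + 9c - 3d + e = -304
  16a - 8b + 4c - 2d + e = -62
  a - b + c - d + e = -4
  e = 2
  a + b + c + d + e = -8
Solving the system yields a = -4, b = -2, c = -4, d = 0, e = 2.
So h(x) = -4x⁴ - 2x³ - 4x² + 2.
Then h(4) = -1214.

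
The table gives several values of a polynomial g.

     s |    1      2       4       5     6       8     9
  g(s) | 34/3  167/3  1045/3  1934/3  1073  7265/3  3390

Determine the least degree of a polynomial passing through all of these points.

3

Divided differences on the nodes 1, 2, 4, 5, 6, 8, 9:
  order 0: 34/3  167/3  1045/3  1934/3  1073  7265/3  3390
  order 1: 133/3  439/3  889/3  1285/3  2023/3  2905/3
  order 2: 34  50  66  82  98
  order 3: 4  4  4  4
  order 4: 0  0  0
  order 5: 0  0
  order 6: 0
The order-3 divided differences are all 4 (nonzero) and every higher order vanishes, so the data lies on a polynomial of degree exactly 3.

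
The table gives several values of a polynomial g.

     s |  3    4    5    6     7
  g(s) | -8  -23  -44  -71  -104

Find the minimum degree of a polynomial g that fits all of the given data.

Forward differences of the values at s = 3, 4, 5, 6, 7:
  g  : -8  -23  -44  -71  -104
  Δ  : -15  -21  -27  -33
  Δ^2: -6  -6  -6
  Δ^3: 0  0
  Δ^4: 0
The second differences are constant (-6) and nonzero, while all higher differences vanish, so the minimal degree is 2.

2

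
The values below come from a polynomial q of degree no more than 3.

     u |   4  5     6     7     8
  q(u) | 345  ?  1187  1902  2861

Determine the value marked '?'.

680

The 4 known points determine the degree-3 polynomial uniquely.
Write q(u) = au^3 + bu^2 + cu + d. Substituting each data point gives a linear system:
  64a + 16b + 4c + d = 345
  216a + 36b + 6c + d = 1187
  343a + 49b + 7c + d = 1902
  512a + 64b + 8c + d = 2861
Solving the system yields a = 6, b = -4, c = 5, d = 5.
So q(u) = 6u^3 - 4u^2 + 5u + 5.
Then q(5) = 680.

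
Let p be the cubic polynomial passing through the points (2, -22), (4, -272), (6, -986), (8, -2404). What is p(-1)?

Write p(x) = ax^3 + bx^2 + cx + d. Substituting each data point gives a linear system:
  8a + 4b + 2c + d = -22
  64a + 16b + 4c + d = -272
  216a + 36b + 6c + d = -986
  512a + 64b + 8c + d = -2404
Solving the system yields a = -5, b = 2, c = 3, d = 4.
So p(x) = -5x³ + 2x² + 3x + 4.
Then p(-1) = 8.

8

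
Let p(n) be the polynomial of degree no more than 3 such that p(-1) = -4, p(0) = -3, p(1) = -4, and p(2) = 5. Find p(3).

Forward differences of the values at n = -1, 0, 1, 2:
  p  : -4  -3  -4  5
  Δ  : 1  -1  9
  Δ^2: -2  10
  Δ^3: 12
The third differences are constant, confirming degree 3.
Interpolating (Newton forward form) and evaluating at n = 3 gives p(3) = 36.

36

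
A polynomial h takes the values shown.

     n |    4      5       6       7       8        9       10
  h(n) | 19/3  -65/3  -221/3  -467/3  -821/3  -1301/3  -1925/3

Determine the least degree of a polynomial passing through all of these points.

Forward differences of the values at n = 4, 5, 6, 7, 8, 9, 10:
  h  : 19/3  -65/3  -221/3  -467/3  -821/3  -1301/3  -1925/3
  Δ  : -28  -52  -82  -118  -160  -208
  Δ^2: -24  -30  -36  -42  -48
  Δ^3: -6  -6  -6  -6
  Δ^4: 0  0  0
  Δ^5: 0  0
  Δ^6: 0
The third differences are constant (-6) and nonzero, while all higher differences vanish, so the minimal degree is 3.

3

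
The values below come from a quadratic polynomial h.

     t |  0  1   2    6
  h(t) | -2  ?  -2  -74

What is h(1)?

1

The 3 known points determine the degree-2 polynomial uniquely.
Write h(t) = at^2 + bt + c. Substituting each data point gives a linear system:
  c = -2
  4a + 2b + c = -2
  36a + 6b + c = -74
Solving the system yields a = -3, b = 6, c = -2.
So h(t) = -3t² + 6t - 2.
Then h(1) = 1.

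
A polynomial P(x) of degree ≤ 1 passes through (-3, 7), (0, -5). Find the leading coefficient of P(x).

-4

Write P(x) = ax + b. Substituting each data point gives a linear system:
  -3a + b = 7
  b = -5
Solving the system yields a = -4, b = -5.
So P(x) = -4x - 5.
The leading coefficient is -4.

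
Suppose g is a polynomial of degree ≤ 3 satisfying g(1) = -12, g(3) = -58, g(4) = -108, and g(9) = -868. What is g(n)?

Write g(n) = an^3 + bn^2 + cn + d. Substituting each data point gives a linear system:
  a + b + c + d = -12
  27a + 9b + 3c + d = -58
  64a + 16b + 4c + d = -108
  729a + 81b + 9c + d = -868
Solving the system yields a = -1, b = -1, c = -6, d = -4.
So g(n) = -n³ - n² - 6n - 4.
Check: g(4) = -108. ✓

g(n) = -n^3 - n^2 - 6n - 4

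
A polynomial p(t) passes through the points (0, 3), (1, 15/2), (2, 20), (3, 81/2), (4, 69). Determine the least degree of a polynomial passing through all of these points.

2

Forward differences of the values at t = 0, 1, 2, 3, 4:
  p  : 3  15/2  20  81/2  69
  Δ  : 9/2  25/2  41/2  57/2
  Δ^2: 8  8  8
  Δ^3: 0  0
  Δ^4: 0
The second differences are constant (8) and nonzero, while all higher differences vanish, so the minimal degree is 2.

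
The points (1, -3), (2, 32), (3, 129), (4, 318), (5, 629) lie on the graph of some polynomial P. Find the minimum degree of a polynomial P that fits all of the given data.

3

Forward differences of the values at s = 1, 2, 3, 4, 5:
  P  : -3  32  129  318  629
  Δ  : 35  97  189  311
  Δ^2: 62  92  122
  Δ^3: 30  30
  Δ^4: 0
The third differences are constant (30) and nonzero, while all higher differences vanish, so the minimal degree is 3.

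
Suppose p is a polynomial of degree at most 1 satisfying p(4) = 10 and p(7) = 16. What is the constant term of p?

Write p(u) = au + b. Substituting each data point gives a linear system:
  4a + b = 10
  7a + b = 16
Solving the system yields a = 2, b = 2.
So p(u) = 2u + 2.
The constant term is 2.

2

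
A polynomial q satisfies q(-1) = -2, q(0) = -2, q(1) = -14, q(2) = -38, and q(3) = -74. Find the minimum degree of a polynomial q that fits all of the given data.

Forward differences of the values at x = -1, 0, 1, 2, 3:
  q  : -2  -2  -14  -38  -74
  Δ  : 0  -12  -24  -36
  Δ^2: -12  -12  -12
  Δ^3: 0  0
  Δ^4: 0
The second differences are constant (-12) and nonzero, while all higher differences vanish, so the minimal degree is 2.

2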